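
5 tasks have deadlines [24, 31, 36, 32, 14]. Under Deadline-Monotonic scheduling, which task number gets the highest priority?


Sort tasks by relative deadline (ascending):
  Task 5: deadline = 14
  Task 1: deadline = 24
  Task 2: deadline = 31
  Task 4: deadline = 32
  Task 3: deadline = 36
Priority order (highest first): [5, 1, 2, 4, 3]
Highest priority task = 5

5


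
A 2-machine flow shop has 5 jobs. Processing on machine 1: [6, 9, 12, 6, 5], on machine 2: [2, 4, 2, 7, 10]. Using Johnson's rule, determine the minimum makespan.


Apply Johnson's rule:
  Group 1 (a <= b): [(5, 5, 10), (4, 6, 7)]
  Group 2 (a > b): [(2, 9, 4), (1, 6, 2), (3, 12, 2)]
Optimal job order: [5, 4, 2, 1, 3]
Schedule:
  Job 5: M1 done at 5, M2 done at 15
  Job 4: M1 done at 11, M2 done at 22
  Job 2: M1 done at 20, M2 done at 26
  Job 1: M1 done at 26, M2 done at 28
  Job 3: M1 done at 38, M2 done at 40
Makespan = 40

40


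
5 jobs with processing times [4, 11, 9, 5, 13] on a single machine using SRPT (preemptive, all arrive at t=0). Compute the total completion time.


Since all jobs arrive at t=0, SRPT equals SPT ordering.
SPT order: [4, 5, 9, 11, 13]
Completion times:
  Job 1: p=4, C=4
  Job 2: p=5, C=9
  Job 3: p=9, C=18
  Job 4: p=11, C=29
  Job 5: p=13, C=42
Total completion time = 4 + 9 + 18 + 29 + 42 = 102

102


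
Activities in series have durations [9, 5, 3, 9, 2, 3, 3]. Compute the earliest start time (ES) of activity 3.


Activity 3 starts after activities 1 through 2 complete.
Predecessor durations: [9, 5]
ES = 9 + 5 = 14

14


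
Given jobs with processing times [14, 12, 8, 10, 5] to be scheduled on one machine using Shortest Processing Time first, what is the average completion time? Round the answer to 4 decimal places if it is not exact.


Sort jobs by processing time (SPT order): [5, 8, 10, 12, 14]
Compute completion times sequentially:
  Job 1: processing = 5, completes at 5
  Job 2: processing = 8, completes at 13
  Job 3: processing = 10, completes at 23
  Job 4: processing = 12, completes at 35
  Job 5: processing = 14, completes at 49
Sum of completion times = 125
Average completion time = 125/5 = 25.0

25.0


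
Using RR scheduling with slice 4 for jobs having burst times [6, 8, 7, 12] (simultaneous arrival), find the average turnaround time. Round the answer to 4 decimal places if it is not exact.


Time quantum = 4
Execution trace:
  J1 runs 4 units, time = 4
  J2 runs 4 units, time = 8
  J3 runs 4 units, time = 12
  J4 runs 4 units, time = 16
  J1 runs 2 units, time = 18
  J2 runs 4 units, time = 22
  J3 runs 3 units, time = 25
  J4 runs 4 units, time = 29
  J4 runs 4 units, time = 33
Finish times: [18, 22, 25, 33]
Average turnaround = 98/4 = 24.5

24.5


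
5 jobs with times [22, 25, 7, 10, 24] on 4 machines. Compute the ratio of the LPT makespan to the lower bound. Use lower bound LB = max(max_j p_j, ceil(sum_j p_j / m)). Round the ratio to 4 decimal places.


LPT order: [25, 24, 22, 10, 7]
Machine loads after assignment: [25, 24, 22, 17]
LPT makespan = 25
Lower bound = max(max_job, ceil(total/4)) = max(25, 22) = 25
Ratio = 25 / 25 = 1.0

1.0


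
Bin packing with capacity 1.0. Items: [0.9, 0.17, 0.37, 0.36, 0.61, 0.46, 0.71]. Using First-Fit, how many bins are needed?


Place items sequentially using First-Fit:
  Item 0.9 -> new Bin 1
  Item 0.17 -> new Bin 2
  Item 0.37 -> Bin 2 (now 0.54)
  Item 0.36 -> Bin 2 (now 0.9)
  Item 0.61 -> new Bin 3
  Item 0.46 -> new Bin 4
  Item 0.71 -> new Bin 5
Total bins used = 5

5


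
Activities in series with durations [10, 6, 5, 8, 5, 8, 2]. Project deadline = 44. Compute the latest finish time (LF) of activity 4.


LF(activity 4) = deadline - sum of successor durations
Successors: activities 5 through 7 with durations [5, 8, 2]
Sum of successor durations = 15
LF = 44 - 15 = 29

29


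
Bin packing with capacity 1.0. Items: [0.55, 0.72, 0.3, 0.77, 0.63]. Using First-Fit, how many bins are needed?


Place items sequentially using First-Fit:
  Item 0.55 -> new Bin 1
  Item 0.72 -> new Bin 2
  Item 0.3 -> Bin 1 (now 0.85)
  Item 0.77 -> new Bin 3
  Item 0.63 -> new Bin 4
Total bins used = 4

4


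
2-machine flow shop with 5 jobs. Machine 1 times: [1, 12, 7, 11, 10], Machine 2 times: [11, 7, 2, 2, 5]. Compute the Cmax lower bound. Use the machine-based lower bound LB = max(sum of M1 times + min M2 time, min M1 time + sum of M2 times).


LB1 = sum(M1 times) + min(M2 times) = 41 + 2 = 43
LB2 = min(M1 times) + sum(M2 times) = 1 + 27 = 28
Lower bound = max(LB1, LB2) = max(43, 28) = 43

43


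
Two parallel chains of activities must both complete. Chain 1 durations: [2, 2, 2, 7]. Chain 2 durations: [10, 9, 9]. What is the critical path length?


Path A total = 2 + 2 + 2 + 7 = 13
Path B total = 10 + 9 + 9 = 28
Critical path = longest path = max(13, 28) = 28

28


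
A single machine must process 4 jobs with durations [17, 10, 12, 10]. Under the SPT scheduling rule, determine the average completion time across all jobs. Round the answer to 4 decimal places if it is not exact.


Sort jobs by processing time (SPT order): [10, 10, 12, 17]
Compute completion times sequentially:
  Job 1: processing = 10, completes at 10
  Job 2: processing = 10, completes at 20
  Job 3: processing = 12, completes at 32
  Job 4: processing = 17, completes at 49
Sum of completion times = 111
Average completion time = 111/4 = 27.75

27.75


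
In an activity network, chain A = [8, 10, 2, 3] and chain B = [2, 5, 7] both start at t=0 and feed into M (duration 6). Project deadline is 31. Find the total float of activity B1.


Forward pass: ES(B1) = sum of predecessors on chain B = 0
EF = ES + duration = 0 + 2 = 2
Backward pass: LF(M) = deadline = 31; LS(M) = 31 - 6 = 25
LF(B1) = LS(M) - sum(successors on chain B) = 25 - 12 = 13
LS = LF - duration = 13 - 2 = 11
Total float = LS - ES = 11 - 0 = 11

11


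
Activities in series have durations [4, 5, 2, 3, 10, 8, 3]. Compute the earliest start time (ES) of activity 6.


Activity 6 starts after activities 1 through 5 complete.
Predecessor durations: [4, 5, 2, 3, 10]
ES = 4 + 5 + 2 + 3 + 10 = 24

24


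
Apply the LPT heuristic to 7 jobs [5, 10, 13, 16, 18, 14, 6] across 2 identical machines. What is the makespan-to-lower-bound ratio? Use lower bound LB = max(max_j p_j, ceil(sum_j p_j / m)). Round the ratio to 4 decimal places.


LPT order: [18, 16, 14, 13, 10, 6, 5]
Machine loads after assignment: [42, 40]
LPT makespan = 42
Lower bound = max(max_job, ceil(total/2)) = max(18, 41) = 41
Ratio = 42 / 41 = 1.0244

1.0244


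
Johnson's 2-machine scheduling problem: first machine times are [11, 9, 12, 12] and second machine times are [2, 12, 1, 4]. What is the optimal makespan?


Apply Johnson's rule:
  Group 1 (a <= b): [(2, 9, 12)]
  Group 2 (a > b): [(4, 12, 4), (1, 11, 2), (3, 12, 1)]
Optimal job order: [2, 4, 1, 3]
Schedule:
  Job 2: M1 done at 9, M2 done at 21
  Job 4: M1 done at 21, M2 done at 25
  Job 1: M1 done at 32, M2 done at 34
  Job 3: M1 done at 44, M2 done at 45
Makespan = 45

45


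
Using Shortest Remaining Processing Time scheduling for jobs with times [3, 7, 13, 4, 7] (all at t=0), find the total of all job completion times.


Since all jobs arrive at t=0, SRPT equals SPT ordering.
SPT order: [3, 4, 7, 7, 13]
Completion times:
  Job 1: p=3, C=3
  Job 2: p=4, C=7
  Job 3: p=7, C=14
  Job 4: p=7, C=21
  Job 5: p=13, C=34
Total completion time = 3 + 7 + 14 + 21 + 34 = 79

79


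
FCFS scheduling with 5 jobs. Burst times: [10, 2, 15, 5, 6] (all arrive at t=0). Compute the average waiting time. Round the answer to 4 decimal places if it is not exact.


FCFS order (as given): [10, 2, 15, 5, 6]
Waiting times:
  Job 1: wait = 0
  Job 2: wait = 10
  Job 3: wait = 12
  Job 4: wait = 27
  Job 5: wait = 32
Sum of waiting times = 81
Average waiting time = 81/5 = 16.2

16.2


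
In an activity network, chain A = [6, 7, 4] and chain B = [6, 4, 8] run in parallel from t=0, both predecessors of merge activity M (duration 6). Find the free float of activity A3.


ES(A3) = sum of predecessors on chain A = 13
EF(A3) = ES + duration = 13 + 4 = 17
Successor of A3 is M. ES(M) = max(sum(A), sum(B)) = max(17, 18) = 18
Free float = ES(successor) - EF(current) = 18 - 17 = 1

1


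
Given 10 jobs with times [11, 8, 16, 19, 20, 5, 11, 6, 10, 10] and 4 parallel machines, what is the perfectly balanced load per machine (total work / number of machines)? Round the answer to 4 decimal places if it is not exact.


Total processing time = 11 + 8 + 16 + 19 + 20 + 5 + 11 + 6 + 10 + 10 = 116
Number of machines = 4
Ideal balanced load = 116 / 4 = 29.0

29.0


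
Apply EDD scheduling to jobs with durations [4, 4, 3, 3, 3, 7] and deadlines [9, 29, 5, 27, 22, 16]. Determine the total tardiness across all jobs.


Sort by due date (EDD order): [(3, 5), (4, 9), (7, 16), (3, 22), (3, 27), (4, 29)]
Compute completion times and tardiness:
  Job 1: p=3, d=5, C=3, tardiness=max(0,3-5)=0
  Job 2: p=4, d=9, C=7, tardiness=max(0,7-9)=0
  Job 3: p=7, d=16, C=14, tardiness=max(0,14-16)=0
  Job 4: p=3, d=22, C=17, tardiness=max(0,17-22)=0
  Job 5: p=3, d=27, C=20, tardiness=max(0,20-27)=0
  Job 6: p=4, d=29, C=24, tardiness=max(0,24-29)=0
Total tardiness = 0

0


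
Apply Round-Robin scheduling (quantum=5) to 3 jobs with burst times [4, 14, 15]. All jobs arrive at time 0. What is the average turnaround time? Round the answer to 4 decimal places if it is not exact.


Time quantum = 5
Execution trace:
  J1 runs 4 units, time = 4
  J2 runs 5 units, time = 9
  J3 runs 5 units, time = 14
  J2 runs 5 units, time = 19
  J3 runs 5 units, time = 24
  J2 runs 4 units, time = 28
  J3 runs 5 units, time = 33
Finish times: [4, 28, 33]
Average turnaround = 65/3 = 21.6667

21.6667


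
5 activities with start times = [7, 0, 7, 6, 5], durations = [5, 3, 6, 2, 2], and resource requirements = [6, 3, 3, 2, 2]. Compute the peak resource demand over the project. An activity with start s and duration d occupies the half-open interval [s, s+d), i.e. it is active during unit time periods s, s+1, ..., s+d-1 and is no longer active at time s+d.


Each activity i is active on [start_i, start_i + duration_i).
Compute total resource usage per time slot:
  t=0: active resources = [3], total = 3
  t=1: active resources = [3], total = 3
  t=2: active resources = [3], total = 3
  t=3: active resources = [], total = 0
  t=4: active resources = [], total = 0
  t=5: active resources = [2], total = 2
  t=6: active resources = [2, 2], total = 4
  t=7: active resources = [6, 3, 2], total = 11
  t=8: active resources = [6, 3], total = 9
  t=9: active resources = [6, 3], total = 9
  t=10: active resources = [6, 3], total = 9
  t=11: active resources = [6, 3], total = 9
  t=12: active resources = [3], total = 3
Peak resource demand = 11

11


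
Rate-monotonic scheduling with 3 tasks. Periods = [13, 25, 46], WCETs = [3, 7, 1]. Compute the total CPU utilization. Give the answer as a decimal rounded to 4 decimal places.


Compute individual utilizations (exact fractions):
  Task 1: C/T = 3/13 (approx. 0.2308)
  Task 2: C/T = 7/25 (approx. 0.28)
  Task 3: C/T = 1/46 (approx. 0.0217)
Total utilization U = 3/13 + 7/25 + 1/46 = 7961/14950
Rounded to 4 decimal places: U = 0.5325
RM (Liu & Layland) bound for 3 tasks = 0.779763; compare with U = 7961/14950 (approx. 0.532508)
U <= bound, so schedulable by RM sufficient condition.

0.5325


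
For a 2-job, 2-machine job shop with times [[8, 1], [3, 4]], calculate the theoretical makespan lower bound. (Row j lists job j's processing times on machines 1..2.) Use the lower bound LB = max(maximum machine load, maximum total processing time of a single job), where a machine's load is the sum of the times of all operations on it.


Machine loads:
  Machine 1: 8 + 3 = 11
  Machine 2: 1 + 4 = 5
Max machine load = 11
Job totals:
  Job 1: 9
  Job 2: 7
Max job total = 9
Lower bound = max(11, 9) = 11

11


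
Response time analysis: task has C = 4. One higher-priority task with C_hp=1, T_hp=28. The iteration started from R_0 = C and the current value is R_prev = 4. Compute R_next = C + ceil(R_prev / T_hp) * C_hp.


R_next = C + ceil(R_prev / T_hp) * C_hp
ceil(4 / 28) = ceil(0.1429) = 1
Interference = 1 * 1 = 1
R_next = 4 + 1 = 5

5


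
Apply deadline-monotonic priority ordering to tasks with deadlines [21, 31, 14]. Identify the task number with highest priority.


Sort tasks by relative deadline (ascending):
  Task 3: deadline = 14
  Task 1: deadline = 21
  Task 2: deadline = 31
Priority order (highest first): [3, 1, 2]
Highest priority task = 3

3


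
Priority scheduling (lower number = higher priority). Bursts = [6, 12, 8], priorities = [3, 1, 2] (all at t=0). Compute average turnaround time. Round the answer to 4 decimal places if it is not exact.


Sort by priority (ascending = highest first):
Order: [(1, 12), (2, 8), (3, 6)]
Completion times:
  Priority 1, burst=12, C=12
  Priority 2, burst=8, C=20
  Priority 3, burst=6, C=26
Average turnaround = 58/3 = 19.3333

19.3333


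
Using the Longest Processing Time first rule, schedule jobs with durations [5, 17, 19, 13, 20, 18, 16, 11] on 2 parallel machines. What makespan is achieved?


Sort jobs in decreasing order (LPT): [20, 19, 18, 17, 16, 13, 11, 5]
Assign each job to the least loaded machine:
  Machine 1: jobs [20, 17, 16, 5], load = 58
  Machine 2: jobs [19, 18, 13, 11], load = 61
Makespan = max load = 61

61


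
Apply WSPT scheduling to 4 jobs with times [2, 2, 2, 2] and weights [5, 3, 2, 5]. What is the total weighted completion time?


Compute p/w ratios and sort ascending (WSPT): [(2, 5), (2, 5), (2, 3), (2, 2)]
Compute weighted completion times:
  Job (p=2,w=5): C=2, w*C=5*2=10
  Job (p=2,w=5): C=4, w*C=5*4=20
  Job (p=2,w=3): C=6, w*C=3*6=18
  Job (p=2,w=2): C=8, w*C=2*8=16
Total weighted completion time = 64

64


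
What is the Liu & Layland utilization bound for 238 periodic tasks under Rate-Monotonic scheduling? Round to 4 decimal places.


Compute 2^(1/238) = 1.0029166282
Subtract 1: 1.0029166282 - 1 = 0.0029166282
Multiply by n: 238 * 0.0029166282 = 0.6941575116
Round to 4 dp: 0.6942

0.6942


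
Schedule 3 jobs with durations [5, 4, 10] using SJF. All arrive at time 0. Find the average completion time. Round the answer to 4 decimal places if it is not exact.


SJF order (ascending): [4, 5, 10]
Completion times:
  Job 1: burst=4, C=4
  Job 2: burst=5, C=9
  Job 3: burst=10, C=19
Average completion = 32/3 = 10.6667

10.6667


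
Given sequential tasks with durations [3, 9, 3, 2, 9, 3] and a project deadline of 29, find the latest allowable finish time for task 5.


LF(activity 5) = deadline - sum of successor durations
Successors: activities 6 through 6 with durations [3]
Sum of successor durations = 3
LF = 29 - 3 = 26

26


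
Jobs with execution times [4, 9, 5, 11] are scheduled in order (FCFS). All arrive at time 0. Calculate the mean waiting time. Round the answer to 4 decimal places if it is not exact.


FCFS order (as given): [4, 9, 5, 11]
Waiting times:
  Job 1: wait = 0
  Job 2: wait = 4
  Job 3: wait = 13
  Job 4: wait = 18
Sum of waiting times = 35
Average waiting time = 35/4 = 8.75

8.75


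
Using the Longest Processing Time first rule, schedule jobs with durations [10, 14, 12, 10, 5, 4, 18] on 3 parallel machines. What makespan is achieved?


Sort jobs in decreasing order (LPT): [18, 14, 12, 10, 10, 5, 4]
Assign each job to the least loaded machine:
  Machine 1: jobs [18, 5], load = 23
  Machine 2: jobs [14, 10], load = 24
  Machine 3: jobs [12, 10, 4], load = 26
Makespan = max load = 26

26


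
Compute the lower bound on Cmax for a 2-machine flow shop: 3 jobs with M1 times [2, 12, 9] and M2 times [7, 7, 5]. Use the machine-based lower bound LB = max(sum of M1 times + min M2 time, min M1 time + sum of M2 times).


LB1 = sum(M1 times) + min(M2 times) = 23 + 5 = 28
LB2 = min(M1 times) + sum(M2 times) = 2 + 19 = 21
Lower bound = max(LB1, LB2) = max(28, 21) = 28

28


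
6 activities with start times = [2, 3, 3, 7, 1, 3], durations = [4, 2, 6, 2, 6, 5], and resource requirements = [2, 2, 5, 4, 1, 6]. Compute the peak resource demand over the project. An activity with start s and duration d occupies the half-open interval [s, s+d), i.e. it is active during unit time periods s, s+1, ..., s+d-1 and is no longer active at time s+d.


Each activity i is active on [start_i, start_i + duration_i).
Compute total resource usage per time slot:
  t=0: active resources = [], total = 0
  t=1: active resources = [1], total = 1
  t=2: active resources = [2, 1], total = 3
  t=3: active resources = [2, 2, 5, 1, 6], total = 16
  t=4: active resources = [2, 2, 5, 1, 6], total = 16
  t=5: active resources = [2, 5, 1, 6], total = 14
  t=6: active resources = [5, 1, 6], total = 12
  t=7: active resources = [5, 4, 6], total = 15
  t=8: active resources = [5, 4], total = 9
Peak resource demand = 16

16


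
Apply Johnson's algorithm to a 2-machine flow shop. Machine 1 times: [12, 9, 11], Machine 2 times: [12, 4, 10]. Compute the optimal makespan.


Apply Johnson's rule:
  Group 1 (a <= b): [(1, 12, 12)]
  Group 2 (a > b): [(3, 11, 10), (2, 9, 4)]
Optimal job order: [1, 3, 2]
Schedule:
  Job 1: M1 done at 12, M2 done at 24
  Job 3: M1 done at 23, M2 done at 34
  Job 2: M1 done at 32, M2 done at 38
Makespan = 38

38


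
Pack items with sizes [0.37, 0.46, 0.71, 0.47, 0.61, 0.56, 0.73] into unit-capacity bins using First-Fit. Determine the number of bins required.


Place items sequentially using First-Fit:
  Item 0.37 -> new Bin 1
  Item 0.46 -> Bin 1 (now 0.83)
  Item 0.71 -> new Bin 2
  Item 0.47 -> new Bin 3
  Item 0.61 -> new Bin 4
  Item 0.56 -> new Bin 5
  Item 0.73 -> new Bin 6
Total bins used = 6

6


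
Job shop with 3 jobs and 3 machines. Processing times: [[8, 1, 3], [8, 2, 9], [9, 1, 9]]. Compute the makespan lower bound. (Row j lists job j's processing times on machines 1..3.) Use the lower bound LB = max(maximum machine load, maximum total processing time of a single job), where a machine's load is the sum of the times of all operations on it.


Machine loads:
  Machine 1: 8 + 8 + 9 = 25
  Machine 2: 1 + 2 + 1 = 4
  Machine 3: 3 + 9 + 9 = 21
Max machine load = 25
Job totals:
  Job 1: 12
  Job 2: 19
  Job 3: 19
Max job total = 19
Lower bound = max(25, 19) = 25

25


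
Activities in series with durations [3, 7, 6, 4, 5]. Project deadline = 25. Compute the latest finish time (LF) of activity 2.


LF(activity 2) = deadline - sum of successor durations
Successors: activities 3 through 5 with durations [6, 4, 5]
Sum of successor durations = 15
LF = 25 - 15 = 10

10


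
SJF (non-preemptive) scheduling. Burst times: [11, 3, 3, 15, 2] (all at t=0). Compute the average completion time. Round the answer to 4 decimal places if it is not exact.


SJF order (ascending): [2, 3, 3, 11, 15]
Completion times:
  Job 1: burst=2, C=2
  Job 2: burst=3, C=5
  Job 3: burst=3, C=8
  Job 4: burst=11, C=19
  Job 5: burst=15, C=34
Average completion = 68/5 = 13.6

13.6


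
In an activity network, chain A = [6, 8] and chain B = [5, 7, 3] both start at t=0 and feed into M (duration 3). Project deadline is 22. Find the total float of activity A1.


Forward pass: ES(A1) = sum of predecessors on chain A = 0
EF = ES + duration = 0 + 6 = 6
Backward pass: LF(M) = deadline = 22; LS(M) = 22 - 3 = 19
LF(A1) = LS(M) - sum(successors on chain A) = 19 - 8 = 11
LS = LF - duration = 11 - 6 = 5
Total float = LS - ES = 5 - 0 = 5

5


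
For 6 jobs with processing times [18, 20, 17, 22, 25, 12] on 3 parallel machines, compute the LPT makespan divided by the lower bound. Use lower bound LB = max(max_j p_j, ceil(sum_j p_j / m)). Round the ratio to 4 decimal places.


LPT order: [25, 22, 20, 18, 17, 12]
Machine loads after assignment: [37, 39, 38]
LPT makespan = 39
Lower bound = max(max_job, ceil(total/3)) = max(25, 38) = 38
Ratio = 39 / 38 = 1.0263

1.0263


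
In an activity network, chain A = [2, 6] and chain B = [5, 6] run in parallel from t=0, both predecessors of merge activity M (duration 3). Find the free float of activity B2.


ES(B2) = sum of predecessors on chain B = 5
EF(B2) = ES + duration = 5 + 6 = 11
Successor of B2 is M. ES(M) = max(sum(A), sum(B)) = max(8, 11) = 11
Free float = ES(successor) - EF(current) = 11 - 11 = 0

0


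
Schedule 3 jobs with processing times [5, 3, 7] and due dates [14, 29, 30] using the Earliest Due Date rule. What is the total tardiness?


Sort by due date (EDD order): [(5, 14), (3, 29), (7, 30)]
Compute completion times and tardiness:
  Job 1: p=5, d=14, C=5, tardiness=max(0,5-14)=0
  Job 2: p=3, d=29, C=8, tardiness=max(0,8-29)=0
  Job 3: p=7, d=30, C=15, tardiness=max(0,15-30)=0
Total tardiness = 0

0


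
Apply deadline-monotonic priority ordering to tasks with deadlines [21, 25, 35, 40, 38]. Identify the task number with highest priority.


Sort tasks by relative deadline (ascending):
  Task 1: deadline = 21
  Task 2: deadline = 25
  Task 3: deadline = 35
  Task 5: deadline = 38
  Task 4: deadline = 40
Priority order (highest first): [1, 2, 3, 5, 4]
Highest priority task = 1

1


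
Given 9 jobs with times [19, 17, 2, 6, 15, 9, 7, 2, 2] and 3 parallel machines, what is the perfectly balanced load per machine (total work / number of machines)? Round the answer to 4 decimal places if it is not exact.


Total processing time = 19 + 17 + 2 + 6 + 15 + 9 + 7 + 2 + 2 = 79
Number of machines = 3
Ideal balanced load = 79 / 3 = 26.3333

26.3333


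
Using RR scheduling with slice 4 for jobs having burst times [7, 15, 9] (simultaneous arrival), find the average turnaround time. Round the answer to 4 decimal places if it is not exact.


Time quantum = 4
Execution trace:
  J1 runs 4 units, time = 4
  J2 runs 4 units, time = 8
  J3 runs 4 units, time = 12
  J1 runs 3 units, time = 15
  J2 runs 4 units, time = 19
  J3 runs 4 units, time = 23
  J2 runs 4 units, time = 27
  J3 runs 1 units, time = 28
  J2 runs 3 units, time = 31
Finish times: [15, 31, 28]
Average turnaround = 74/3 = 24.6667

24.6667


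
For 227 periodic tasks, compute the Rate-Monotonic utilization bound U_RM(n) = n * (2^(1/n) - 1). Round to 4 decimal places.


Compute 2^(1/227) = 1.0030581785
Subtract 1: 1.0030581785 - 1 = 0.0030581785
Multiply by n: 227 * 0.0030581785 = 0.6942065195
Round to 4 dp: 0.6942

0.6942


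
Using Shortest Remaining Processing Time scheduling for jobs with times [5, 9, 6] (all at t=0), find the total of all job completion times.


Since all jobs arrive at t=0, SRPT equals SPT ordering.
SPT order: [5, 6, 9]
Completion times:
  Job 1: p=5, C=5
  Job 2: p=6, C=11
  Job 3: p=9, C=20
Total completion time = 5 + 11 + 20 = 36

36


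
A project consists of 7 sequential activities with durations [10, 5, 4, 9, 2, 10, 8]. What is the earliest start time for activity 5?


Activity 5 starts after activities 1 through 4 complete.
Predecessor durations: [10, 5, 4, 9]
ES = 10 + 5 + 4 + 9 = 28

28


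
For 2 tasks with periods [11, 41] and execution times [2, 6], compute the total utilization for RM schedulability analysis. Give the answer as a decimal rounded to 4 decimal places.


Compute individual utilizations (exact fractions):
  Task 1: C/T = 2/11 (approx. 0.1818)
  Task 2: C/T = 6/41 (approx. 0.1463)
Total utilization U = 2/11 + 6/41 = 148/451
Rounded to 4 decimal places: U = 0.3282
RM (Liu & Layland) bound for 2 tasks = 0.828427; compare with U = 148/451 (approx. 0.328160)
U <= bound, so schedulable by RM sufficient condition.

0.3282


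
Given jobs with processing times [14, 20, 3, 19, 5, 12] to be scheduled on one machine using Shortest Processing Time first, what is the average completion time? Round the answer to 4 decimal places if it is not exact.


Sort jobs by processing time (SPT order): [3, 5, 12, 14, 19, 20]
Compute completion times sequentially:
  Job 1: processing = 3, completes at 3
  Job 2: processing = 5, completes at 8
  Job 3: processing = 12, completes at 20
  Job 4: processing = 14, completes at 34
  Job 5: processing = 19, completes at 53
  Job 6: processing = 20, completes at 73
Sum of completion times = 191
Average completion time = 191/6 = 31.8333

31.8333


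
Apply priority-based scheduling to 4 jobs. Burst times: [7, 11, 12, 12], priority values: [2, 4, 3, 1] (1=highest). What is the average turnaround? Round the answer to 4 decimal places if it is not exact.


Sort by priority (ascending = highest first):
Order: [(1, 12), (2, 7), (3, 12), (4, 11)]
Completion times:
  Priority 1, burst=12, C=12
  Priority 2, burst=7, C=19
  Priority 3, burst=12, C=31
  Priority 4, burst=11, C=42
Average turnaround = 104/4 = 26.0

26.0


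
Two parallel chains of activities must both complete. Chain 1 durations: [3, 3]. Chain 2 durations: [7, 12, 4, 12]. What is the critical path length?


Path A total = 3 + 3 = 6
Path B total = 7 + 12 + 4 + 12 = 35
Critical path = longest path = max(6, 35) = 35

35


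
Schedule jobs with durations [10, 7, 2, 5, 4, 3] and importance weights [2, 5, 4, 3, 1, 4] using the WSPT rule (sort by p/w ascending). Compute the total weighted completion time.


Compute p/w ratios and sort ascending (WSPT): [(2, 4), (3, 4), (7, 5), (5, 3), (4, 1), (10, 2)]
Compute weighted completion times:
  Job (p=2,w=4): C=2, w*C=4*2=8
  Job (p=3,w=4): C=5, w*C=4*5=20
  Job (p=7,w=5): C=12, w*C=5*12=60
  Job (p=5,w=3): C=17, w*C=3*17=51
  Job (p=4,w=1): C=21, w*C=1*21=21
  Job (p=10,w=2): C=31, w*C=2*31=62
Total weighted completion time = 222

222


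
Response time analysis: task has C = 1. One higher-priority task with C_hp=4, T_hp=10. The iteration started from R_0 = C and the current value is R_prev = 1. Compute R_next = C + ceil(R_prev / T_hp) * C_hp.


R_next = C + ceil(R_prev / T_hp) * C_hp
ceil(1 / 10) = ceil(0.1) = 1
Interference = 1 * 4 = 4
R_next = 1 + 4 = 5

5


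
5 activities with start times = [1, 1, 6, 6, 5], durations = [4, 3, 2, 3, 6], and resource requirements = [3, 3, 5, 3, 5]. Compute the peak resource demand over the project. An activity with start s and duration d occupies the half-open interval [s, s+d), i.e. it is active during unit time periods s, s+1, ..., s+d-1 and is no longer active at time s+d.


Each activity i is active on [start_i, start_i + duration_i).
Compute total resource usage per time slot:
  t=0: active resources = [], total = 0
  t=1: active resources = [3, 3], total = 6
  t=2: active resources = [3, 3], total = 6
  t=3: active resources = [3, 3], total = 6
  t=4: active resources = [3], total = 3
  t=5: active resources = [5], total = 5
  t=6: active resources = [5, 3, 5], total = 13
  t=7: active resources = [5, 3, 5], total = 13
  t=8: active resources = [3, 5], total = 8
  t=9: active resources = [5], total = 5
  t=10: active resources = [5], total = 5
Peak resource demand = 13

13


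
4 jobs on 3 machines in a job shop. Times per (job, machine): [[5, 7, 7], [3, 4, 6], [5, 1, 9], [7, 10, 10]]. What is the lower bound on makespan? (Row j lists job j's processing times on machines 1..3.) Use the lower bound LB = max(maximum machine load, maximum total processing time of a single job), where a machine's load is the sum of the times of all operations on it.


Machine loads:
  Machine 1: 5 + 3 + 5 + 7 = 20
  Machine 2: 7 + 4 + 1 + 10 = 22
  Machine 3: 7 + 6 + 9 + 10 = 32
Max machine load = 32
Job totals:
  Job 1: 19
  Job 2: 13
  Job 3: 15
  Job 4: 27
Max job total = 27
Lower bound = max(32, 27) = 32

32


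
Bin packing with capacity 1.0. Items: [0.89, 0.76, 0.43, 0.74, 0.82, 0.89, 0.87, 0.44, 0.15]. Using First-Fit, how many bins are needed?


Place items sequentially using First-Fit:
  Item 0.89 -> new Bin 1
  Item 0.76 -> new Bin 2
  Item 0.43 -> new Bin 3
  Item 0.74 -> new Bin 4
  Item 0.82 -> new Bin 5
  Item 0.89 -> new Bin 6
  Item 0.87 -> new Bin 7
  Item 0.44 -> Bin 3 (now 0.87)
  Item 0.15 -> Bin 2 (now 0.91)
Total bins used = 7

7


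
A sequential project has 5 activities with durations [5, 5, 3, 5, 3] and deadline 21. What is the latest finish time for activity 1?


LF(activity 1) = deadline - sum of successor durations
Successors: activities 2 through 5 with durations [5, 3, 5, 3]
Sum of successor durations = 16
LF = 21 - 16 = 5

5


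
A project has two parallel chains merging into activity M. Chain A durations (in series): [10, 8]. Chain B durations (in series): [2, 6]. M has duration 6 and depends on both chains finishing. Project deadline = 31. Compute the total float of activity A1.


Forward pass: ES(A1) = sum of predecessors on chain A = 0
EF = ES + duration = 0 + 10 = 10
Backward pass: LF(M) = deadline = 31; LS(M) = 31 - 6 = 25
LF(A1) = LS(M) - sum(successors on chain A) = 25 - 8 = 17
LS = LF - duration = 17 - 10 = 7
Total float = LS - ES = 7 - 0 = 7

7


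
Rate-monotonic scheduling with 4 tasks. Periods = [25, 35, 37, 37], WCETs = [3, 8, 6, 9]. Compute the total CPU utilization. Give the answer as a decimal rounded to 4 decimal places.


Compute individual utilizations (exact fractions):
  Task 1: C/T = 3/25 (approx. 0.12)
  Task 2: C/T = 8/35 (approx. 0.2286)
  Task 3: C/T = 6/37 (approx. 0.1622)
  Task 4: C/T = 9/37 (approx. 0.2432)
Total utilization U = 3/25 + 8/35 + 6/37 + 9/37 = 4882/6475
Rounded to 4 decimal places: U = 0.7540
RM (Liu & Layland) bound for 4 tasks = 0.756828; compare with U = 4882/6475 (approx. 0.753977)
U <= bound, so schedulable by RM sufficient condition.

0.7540


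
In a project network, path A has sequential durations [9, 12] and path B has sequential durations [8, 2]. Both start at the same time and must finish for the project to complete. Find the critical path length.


Path A total = 9 + 12 = 21
Path B total = 8 + 2 = 10
Critical path = longest path = max(21, 10) = 21

21


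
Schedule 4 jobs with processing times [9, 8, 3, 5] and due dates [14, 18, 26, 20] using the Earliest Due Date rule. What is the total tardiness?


Sort by due date (EDD order): [(9, 14), (8, 18), (5, 20), (3, 26)]
Compute completion times and tardiness:
  Job 1: p=9, d=14, C=9, tardiness=max(0,9-14)=0
  Job 2: p=8, d=18, C=17, tardiness=max(0,17-18)=0
  Job 3: p=5, d=20, C=22, tardiness=max(0,22-20)=2
  Job 4: p=3, d=26, C=25, tardiness=max(0,25-26)=0
Total tardiness = 2

2


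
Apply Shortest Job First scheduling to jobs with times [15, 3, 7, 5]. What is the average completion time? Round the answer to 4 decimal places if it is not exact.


SJF order (ascending): [3, 5, 7, 15]
Completion times:
  Job 1: burst=3, C=3
  Job 2: burst=5, C=8
  Job 3: burst=7, C=15
  Job 4: burst=15, C=30
Average completion = 56/4 = 14.0

14.0


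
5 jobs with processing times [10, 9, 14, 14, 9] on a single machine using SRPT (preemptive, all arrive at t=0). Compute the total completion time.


Since all jobs arrive at t=0, SRPT equals SPT ordering.
SPT order: [9, 9, 10, 14, 14]
Completion times:
  Job 1: p=9, C=9
  Job 2: p=9, C=18
  Job 3: p=10, C=28
  Job 4: p=14, C=42
  Job 5: p=14, C=56
Total completion time = 9 + 18 + 28 + 42 + 56 = 153

153


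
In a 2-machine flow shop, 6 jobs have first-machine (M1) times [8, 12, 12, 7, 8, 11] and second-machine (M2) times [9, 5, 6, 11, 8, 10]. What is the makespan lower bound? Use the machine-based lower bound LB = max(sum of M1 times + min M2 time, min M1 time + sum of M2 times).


LB1 = sum(M1 times) + min(M2 times) = 58 + 5 = 63
LB2 = min(M1 times) + sum(M2 times) = 7 + 49 = 56
Lower bound = max(LB1, LB2) = max(63, 56) = 63

63


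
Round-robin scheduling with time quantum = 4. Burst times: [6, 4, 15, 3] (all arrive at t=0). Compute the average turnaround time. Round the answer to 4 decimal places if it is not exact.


Time quantum = 4
Execution trace:
  J1 runs 4 units, time = 4
  J2 runs 4 units, time = 8
  J3 runs 4 units, time = 12
  J4 runs 3 units, time = 15
  J1 runs 2 units, time = 17
  J3 runs 4 units, time = 21
  J3 runs 4 units, time = 25
  J3 runs 3 units, time = 28
Finish times: [17, 8, 28, 15]
Average turnaround = 68/4 = 17.0

17.0


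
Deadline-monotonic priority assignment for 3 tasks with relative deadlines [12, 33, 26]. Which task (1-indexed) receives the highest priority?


Sort tasks by relative deadline (ascending):
  Task 1: deadline = 12
  Task 3: deadline = 26
  Task 2: deadline = 33
Priority order (highest first): [1, 3, 2]
Highest priority task = 1

1


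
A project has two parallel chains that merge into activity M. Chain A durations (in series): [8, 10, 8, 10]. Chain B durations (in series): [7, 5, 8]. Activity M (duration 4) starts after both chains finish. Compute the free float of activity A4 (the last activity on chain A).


ES(A4) = sum of predecessors on chain A = 26
EF(A4) = ES + duration = 26 + 10 = 36
Successor of A4 is M. ES(M) = max(sum(A), sum(B)) = max(36, 20) = 36
Free float = ES(successor) - EF(current) = 36 - 36 = 0

0


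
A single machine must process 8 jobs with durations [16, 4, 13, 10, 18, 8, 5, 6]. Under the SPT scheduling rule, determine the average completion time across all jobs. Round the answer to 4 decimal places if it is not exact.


Sort jobs by processing time (SPT order): [4, 5, 6, 8, 10, 13, 16, 18]
Compute completion times sequentially:
  Job 1: processing = 4, completes at 4
  Job 2: processing = 5, completes at 9
  Job 3: processing = 6, completes at 15
  Job 4: processing = 8, completes at 23
  Job 5: processing = 10, completes at 33
  Job 6: processing = 13, completes at 46
  Job 7: processing = 16, completes at 62
  Job 8: processing = 18, completes at 80
Sum of completion times = 272
Average completion time = 272/8 = 34.0

34.0


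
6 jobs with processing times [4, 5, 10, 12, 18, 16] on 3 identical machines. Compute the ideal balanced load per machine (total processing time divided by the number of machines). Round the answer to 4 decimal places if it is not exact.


Total processing time = 4 + 5 + 10 + 12 + 18 + 16 = 65
Number of machines = 3
Ideal balanced load = 65 / 3 = 21.6667

21.6667


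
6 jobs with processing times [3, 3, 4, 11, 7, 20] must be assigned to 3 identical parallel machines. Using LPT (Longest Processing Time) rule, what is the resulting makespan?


Sort jobs in decreasing order (LPT): [20, 11, 7, 4, 3, 3]
Assign each job to the least loaded machine:
  Machine 1: jobs [20], load = 20
  Machine 2: jobs [11, 3], load = 14
  Machine 3: jobs [7, 4, 3], load = 14
Makespan = max load = 20

20


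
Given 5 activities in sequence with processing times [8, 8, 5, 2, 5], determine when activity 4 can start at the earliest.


Activity 4 starts after activities 1 through 3 complete.
Predecessor durations: [8, 8, 5]
ES = 8 + 8 + 5 = 21

21


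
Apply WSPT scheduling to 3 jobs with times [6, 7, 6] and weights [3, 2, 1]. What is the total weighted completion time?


Compute p/w ratios and sort ascending (WSPT): [(6, 3), (7, 2), (6, 1)]
Compute weighted completion times:
  Job (p=6,w=3): C=6, w*C=3*6=18
  Job (p=7,w=2): C=13, w*C=2*13=26
  Job (p=6,w=1): C=19, w*C=1*19=19
Total weighted completion time = 63

63


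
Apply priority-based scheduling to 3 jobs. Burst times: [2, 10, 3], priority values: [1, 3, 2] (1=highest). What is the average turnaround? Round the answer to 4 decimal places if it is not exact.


Sort by priority (ascending = highest first):
Order: [(1, 2), (2, 3), (3, 10)]
Completion times:
  Priority 1, burst=2, C=2
  Priority 2, burst=3, C=5
  Priority 3, burst=10, C=15
Average turnaround = 22/3 = 7.3333

7.3333


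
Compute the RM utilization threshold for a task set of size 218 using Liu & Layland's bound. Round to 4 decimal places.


Compute 2^(1/218) = 1.0031846344
Subtract 1: 1.0031846344 - 1 = 0.0031846344
Multiply by n: 218 * 0.0031846344 = 0.6942502992
Round to 4 dp: 0.6943

0.6943


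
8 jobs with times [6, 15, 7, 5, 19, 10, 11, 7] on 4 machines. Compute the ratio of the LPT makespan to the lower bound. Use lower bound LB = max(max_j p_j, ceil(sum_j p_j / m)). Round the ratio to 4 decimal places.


LPT order: [19, 15, 11, 10, 7, 7, 6, 5]
Machine loads after assignment: [19, 21, 18, 22]
LPT makespan = 22
Lower bound = max(max_job, ceil(total/4)) = max(19, 20) = 20
Ratio = 22 / 20 = 1.1

1.1


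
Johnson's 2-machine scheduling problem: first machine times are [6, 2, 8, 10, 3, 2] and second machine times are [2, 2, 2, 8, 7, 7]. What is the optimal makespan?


Apply Johnson's rule:
  Group 1 (a <= b): [(2, 2, 2), (6, 2, 7), (5, 3, 7)]
  Group 2 (a > b): [(4, 10, 8), (1, 6, 2), (3, 8, 2)]
Optimal job order: [2, 6, 5, 4, 1, 3]
Schedule:
  Job 2: M1 done at 2, M2 done at 4
  Job 6: M1 done at 4, M2 done at 11
  Job 5: M1 done at 7, M2 done at 18
  Job 4: M1 done at 17, M2 done at 26
  Job 1: M1 done at 23, M2 done at 28
  Job 3: M1 done at 31, M2 done at 33
Makespan = 33

33


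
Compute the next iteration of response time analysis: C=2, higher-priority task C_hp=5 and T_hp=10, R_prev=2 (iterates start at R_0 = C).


R_next = C + ceil(R_prev / T_hp) * C_hp
ceil(2 / 10) = ceil(0.2) = 1
Interference = 1 * 5 = 5
R_next = 2 + 5 = 7

7


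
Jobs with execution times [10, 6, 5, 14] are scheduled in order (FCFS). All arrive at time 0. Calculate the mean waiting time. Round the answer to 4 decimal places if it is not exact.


FCFS order (as given): [10, 6, 5, 14]
Waiting times:
  Job 1: wait = 0
  Job 2: wait = 10
  Job 3: wait = 16
  Job 4: wait = 21
Sum of waiting times = 47
Average waiting time = 47/4 = 11.75

11.75


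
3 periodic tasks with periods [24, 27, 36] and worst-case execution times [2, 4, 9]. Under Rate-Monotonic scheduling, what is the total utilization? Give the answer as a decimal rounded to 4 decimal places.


Compute individual utilizations (exact fractions):
  Task 1: C/T = 2/24 = 1/12 (approx. 0.0833)
  Task 2: C/T = 4/27 (approx. 0.1481)
  Task 3: C/T = 9/36 = 1/4 (approx. 0.25)
Total utilization U = 1/12 + 4/27 + 1/4 = 13/27
Rounded to 4 decimal places: U = 0.4815
RM (Liu & Layland) bound for 3 tasks = 0.779763; compare with U = 13/27 (approx. 0.481481)
U <= bound, so schedulable by RM sufficient condition.

0.4815


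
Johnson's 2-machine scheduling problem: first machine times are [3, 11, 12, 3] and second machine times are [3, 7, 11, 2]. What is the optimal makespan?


Apply Johnson's rule:
  Group 1 (a <= b): [(1, 3, 3)]
  Group 2 (a > b): [(3, 12, 11), (2, 11, 7), (4, 3, 2)]
Optimal job order: [1, 3, 2, 4]
Schedule:
  Job 1: M1 done at 3, M2 done at 6
  Job 3: M1 done at 15, M2 done at 26
  Job 2: M1 done at 26, M2 done at 33
  Job 4: M1 done at 29, M2 done at 35
Makespan = 35

35


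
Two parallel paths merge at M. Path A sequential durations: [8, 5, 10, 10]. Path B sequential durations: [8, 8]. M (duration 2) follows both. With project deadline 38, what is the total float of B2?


Forward pass: ES(B2) = sum of predecessors on chain B = 8
EF = ES + duration = 8 + 8 = 16
Backward pass: LF(M) = deadline = 38; LS(M) = 38 - 2 = 36
LF(B2) = LS(M) - sum(successors on chain B) = 36 - 0 = 36
LS = LF - duration = 36 - 8 = 28
Total float = LS - ES = 28 - 8 = 20

20


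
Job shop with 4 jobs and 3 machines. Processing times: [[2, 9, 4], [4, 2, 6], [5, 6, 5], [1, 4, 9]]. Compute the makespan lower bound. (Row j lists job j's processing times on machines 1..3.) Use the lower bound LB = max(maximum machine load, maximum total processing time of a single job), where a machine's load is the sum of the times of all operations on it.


Machine loads:
  Machine 1: 2 + 4 + 5 + 1 = 12
  Machine 2: 9 + 2 + 6 + 4 = 21
  Machine 3: 4 + 6 + 5 + 9 = 24
Max machine load = 24
Job totals:
  Job 1: 15
  Job 2: 12
  Job 3: 16
  Job 4: 14
Max job total = 16
Lower bound = max(24, 16) = 24

24


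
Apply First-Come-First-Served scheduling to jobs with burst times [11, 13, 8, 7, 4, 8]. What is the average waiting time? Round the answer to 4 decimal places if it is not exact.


FCFS order (as given): [11, 13, 8, 7, 4, 8]
Waiting times:
  Job 1: wait = 0
  Job 2: wait = 11
  Job 3: wait = 24
  Job 4: wait = 32
  Job 5: wait = 39
  Job 6: wait = 43
Sum of waiting times = 149
Average waiting time = 149/6 = 24.8333

24.8333


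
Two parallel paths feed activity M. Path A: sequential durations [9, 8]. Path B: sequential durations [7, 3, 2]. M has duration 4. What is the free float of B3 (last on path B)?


ES(B3) = sum of predecessors on chain B = 10
EF(B3) = ES + duration = 10 + 2 = 12
Successor of B3 is M. ES(M) = max(sum(A), sum(B)) = max(17, 12) = 17
Free float = ES(successor) - EF(current) = 17 - 12 = 5

5
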